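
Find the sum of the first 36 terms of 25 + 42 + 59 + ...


aₙ = 25 + (36-1)×17 = 620
Sₙ = n(a₁+aₙ)/2 = 36×(25+620)/2
= 36×645/2 = 11610

S_36 = 11610


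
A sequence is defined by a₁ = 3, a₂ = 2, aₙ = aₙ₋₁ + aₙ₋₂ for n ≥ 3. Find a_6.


Computing iteratively: 3, 2, 5, 7, 12, 19
a_6 = 19

a_6 = 19


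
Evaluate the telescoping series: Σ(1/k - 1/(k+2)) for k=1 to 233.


Telescoping with gap 2: two head and two tail terms survive.
= (1 + 1/2) - (1/234 + 1/235)
= 3/2 - 1/234 - 1/235 = 41008/27495

Sum = 41008/27495


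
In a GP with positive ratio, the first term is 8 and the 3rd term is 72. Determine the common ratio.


r^(n-1) = aₙ/a₁
r^2 = 72/8 = 9
r = 9^(1/2)
= ±3; taking r > 0 gives r = 3

r = 3


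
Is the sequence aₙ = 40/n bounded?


a₁ = 40, a₂ = 40/2, a₃ = 40/3, ...
0 < aₙ ≤ 40 for all n ≥ 1
Lower bound: 0, Upper bound: 40
The sequence IS bounded

Bounded (0 < aₙ ≤ 40)


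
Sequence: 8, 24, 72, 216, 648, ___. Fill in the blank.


Pattern: geometric (r=3)
Terms: 8, 24, 72, 216, 648
Next term = 1944

Next term = 1944


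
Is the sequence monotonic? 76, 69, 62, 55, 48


Differences: -7, -7, -7, -7
All differences < 0 → strictly DECREASING

Monotonically decreasing


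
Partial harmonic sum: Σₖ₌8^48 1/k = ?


Σₖ₌8^48 1/k = 1/8 + 1/9 + 1/10 + ... + 1/48
= 826090171723375329593/442720643463713815200
≈ 1.8659

Sum = 826090171723375329593/442720643463713815200 ≈ 1.8659


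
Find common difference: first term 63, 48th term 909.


d = (aₙ - a₁)/(n-1)
= (909 - 63)/(48-1)
= 846/47 = 18

d = 18


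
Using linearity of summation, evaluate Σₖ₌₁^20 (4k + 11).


Σ(4k+11) = 4·Σk + 11·n
= 4·210 + 11·20
= 840 + 220 = 1060

Σ = 1060


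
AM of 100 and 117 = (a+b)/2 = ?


AM = (100 + 117)/2 = 217/2 = 108.5

AM = 108.5


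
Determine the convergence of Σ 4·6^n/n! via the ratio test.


aₙ = 4·6^n/n!
a_{n+1}/aₙ = 6^(n+1)/(n+1)! × n!/6^n  (constant 4 cancels)
= 6/(n+1)
L = lim(n→∞) 6/(n+1) = 0
L < 1 → series CONVERGES

Converges (ratio test: L = 0 < 1)


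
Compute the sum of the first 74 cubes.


n(n+1)/2 = 74×75/2 = 2775
Σk³ = 2775² = 7700625

Σk³ = 7700625


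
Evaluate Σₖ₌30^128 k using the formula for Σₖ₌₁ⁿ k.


Σₖ₌30^128 k = Σₖ₌₁^128 k − Σₖ₌₁^29 k
= 128·129/2 − 29·30/2
= 8256 − 435 = 7821

Σk = 7821


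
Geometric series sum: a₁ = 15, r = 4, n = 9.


Sₙ = 15×(4^9 - 1)/(4 - 1)
= 15×(262144 - 1)/3
= 15×262143/3
= 1310715

S_9 = 1310715


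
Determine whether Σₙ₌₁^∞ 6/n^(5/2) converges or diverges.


p-series test: Σ c/n^p converges if p > 1, diverges if p ≤ 1 (constant c > 0 doesn't affect convergence).
p = 5/2
5/2 > 1 → CONVERGES

Converges (p = 5/2 > 1)


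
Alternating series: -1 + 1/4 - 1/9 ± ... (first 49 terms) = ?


S = -1 + 1/4 - 1/9 + 1/16 - 1/25 + 1/36 - 1/49 + 1/64 ± ...
= -0.8227
(Full series converges to -π²/12 ≈ -0.8225)

S_49 = -0.8227


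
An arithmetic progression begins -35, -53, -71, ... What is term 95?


aₙ = a₁ + (n-1)d
= -35 + (95-1)×-18
= -35 - 1692
= -1727

a_95 = -1727


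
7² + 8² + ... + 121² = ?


Σₖ₌7^121 k² = Σₖ₌₁^121 k² − Σₖ₌₁^6 k²
= 121·122·243/6 − 6·7·13/6
= 597861 − 91 = 597770

Σk² = 597770


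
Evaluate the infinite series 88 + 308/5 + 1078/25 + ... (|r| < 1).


S∞ = a₁/(1-r) = 88/(1 - 7/10)
= 88/(3/10)
= 880/3

S∞ = 880/3


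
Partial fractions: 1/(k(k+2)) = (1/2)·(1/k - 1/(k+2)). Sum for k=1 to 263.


1/(k(k+2)) = (1/2)·(1/k - 1/(k+2)) (partial fractions)
Telescoping: Σ = (1/2)·(1 + 1/2 - 1/264 - 1/265) = 104411/139920

Sum = 104411/139920


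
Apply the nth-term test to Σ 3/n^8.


lim(n→∞) 3/n^8 = 0
lim aₙ = 0 → nth-term test is INCONCLUSIVE
(Need other tests; this is actually a convergent p-series with p=8 > 1)

Inconclusive (lim aₙ = 0; need another test)


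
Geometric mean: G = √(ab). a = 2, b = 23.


GM = √(2×23) = √46 = 6.7823

GM = 6.7823


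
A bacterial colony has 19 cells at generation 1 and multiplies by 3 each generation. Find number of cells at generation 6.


aₙ = a₁·r^(n-1)
= 19×3^5
= 19×243
= 4617

a_6 = 4617


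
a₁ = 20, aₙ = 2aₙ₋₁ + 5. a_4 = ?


Computing step by step:
a_1 = 20
a_2 = 45
a_3 = 95
a_4 = 195


a_4 = 195


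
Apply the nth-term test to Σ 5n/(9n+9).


lim(n→∞) 5n/(9n+9) = 5/9 = 5/9  (divide numerator and denominator by n)
lim aₙ = 5/9 ≠ 0 → series DIVERGES

Diverges (lim aₙ = 5/9 ≠ 0)


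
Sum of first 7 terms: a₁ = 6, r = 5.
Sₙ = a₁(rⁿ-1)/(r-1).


Sₙ = 6×(5^7 - 1)/(5 - 1)
= 6×(78125 - 1)/4
= 6×78124/4
= 117186

S_7 = 117186


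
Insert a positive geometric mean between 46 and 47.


GM = √(46×47) = √2162 = 46.4973

GM = 46.4973


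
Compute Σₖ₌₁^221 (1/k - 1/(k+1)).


Telescoping: adjacent terms cancel.
= 1/1 - 1/222
= 1 - 1/222 = 221/222

Sum = 221/222


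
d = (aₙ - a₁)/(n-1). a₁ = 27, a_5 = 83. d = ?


d = (aₙ - a₁)/(n-1)
= (83 - 27)/(5-1)
= 56/4 = 14

d = 14


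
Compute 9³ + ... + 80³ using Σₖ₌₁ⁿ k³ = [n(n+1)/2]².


Σₖ₌9^80 k³ = [80·81/2]² − [8·9/2]²
= 10497600 − 1296 = 10496304

Σk³ = 10496304


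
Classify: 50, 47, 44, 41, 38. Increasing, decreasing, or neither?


Differences: -3, -3, -3, -3
All differences < 0 → strictly DECREASING

Monotonically decreasing


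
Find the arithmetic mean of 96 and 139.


AM = (96 + 139)/2 = 235/2 = 117.5

AM = 117.5


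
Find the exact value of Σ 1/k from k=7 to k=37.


Σₖ₌7^37 1/k = 1/7 + 1/8 + 1/9 + ... + 1/37
= 850782285001393/485721041551200
≈ 1.7516

Sum = 850782285001393/485721041551200 ≈ 1.7516


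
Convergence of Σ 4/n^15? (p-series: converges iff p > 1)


p-series test: Σ c/n^p converges if p > 1, diverges if p ≤ 1 (constant c > 0 doesn't affect convergence).
p = 15
15 > 1 → CONVERGES

Converges (p = 15 > 1)


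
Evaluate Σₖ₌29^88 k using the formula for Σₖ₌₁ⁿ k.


Σₖ₌29^88 k = Σₖ₌₁^88 k − Σₖ₌₁^28 k
= 88·89/2 − 28·29/2
= 3916 − 406 = 3510

Σk = 3510


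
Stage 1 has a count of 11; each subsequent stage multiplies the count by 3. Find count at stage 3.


aₙ = a₁·r^(n-1)
= 11×3^2
= 11×9
= 99

a_3 = 99


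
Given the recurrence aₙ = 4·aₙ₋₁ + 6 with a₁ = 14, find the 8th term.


Computing step by step:
a_1 = 14
a_2 = 62
a_3 = 254
a_4 = 1022
a_5 = 4094
a_6 = 16382
a_7 = 65534
a_8 = 262142


a_8 = 262142


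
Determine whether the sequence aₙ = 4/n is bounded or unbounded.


a₁ = 4, a₂ = 4/2, a₃ = 4/3, ...
0 < aₙ ≤ 4 for all n ≥ 1
Lower bound: 0, Upper bound: 4
The sequence IS bounded

Bounded (0 < aₙ ≤ 4)


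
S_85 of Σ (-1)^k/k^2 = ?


S = -1 + 1/4 - 1/9 + 1/16 - 1/25 + 1/36 - 1/49 + 1/64 ± ...
= -0.8225
(Full series converges to -π²/12 ≈ -0.8225)

S_85 = -0.8225


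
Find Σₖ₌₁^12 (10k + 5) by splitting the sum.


Σ(10k+5) = 10·Σk + 5·n
= 10·78 + 5·12
= 780 + 60 = 840

Σ = 840


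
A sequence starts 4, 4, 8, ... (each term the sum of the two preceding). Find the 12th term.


Computing iteratively: 4, 4, 8, 12, 20, 32, 52, 84, 136, 220, 356, 576
a_12 = 576

a_12 = 576


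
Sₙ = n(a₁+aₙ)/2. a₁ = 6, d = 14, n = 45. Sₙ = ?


aₙ = 6 + (45-1)×14 = 622
Sₙ = n(a₁+aₙ)/2 = 45×(6+622)/2
= 45×628/2 = 14130

S_45 = 14130


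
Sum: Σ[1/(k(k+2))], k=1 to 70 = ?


1/(k(k+2)) = (1/2)·(1/k - 1/(k+2)) (partial fractions)
Telescoping: Σ = (1/2)·(1 + 1/2 - 1/71 - 1/72) = 7525/10224

Sum = 7525/10224


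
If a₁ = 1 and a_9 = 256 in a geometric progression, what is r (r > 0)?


r^(n-1) = aₙ/a₁
r^8 = 256/1 = 256
r = 256^(1/8)
= ±2; taking r > 0 gives r = 2

r = 2


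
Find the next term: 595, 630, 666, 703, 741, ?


Pattern: triangular numbers: n(n+1)/2
Terms: 595, 630, 666, 703, 741
Next term = 780

Next term = 780


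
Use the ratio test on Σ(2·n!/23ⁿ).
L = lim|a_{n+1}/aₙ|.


aₙ = 2·n!/23^n
a_{n+1}/aₙ = (n+1)!/23^(n+1) × 23^n/n!  (constant 2 cancels)
= (n+1)/23
L = lim(n→∞) (n+1)/23 = ∞
L > 1 → series DIVERGES

Diverges (ratio test: L = ∞ > 1)


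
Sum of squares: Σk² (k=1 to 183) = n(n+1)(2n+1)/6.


n = 183
n(n+1)(2n+1)/6 = 183×184×367/6
= 12357624/6 = 2059604

Σk² = 2059604


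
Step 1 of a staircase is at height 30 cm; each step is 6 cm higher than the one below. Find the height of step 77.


aₙ = a₁ + (n-1)d
= 30 + (77-1)×6
= 30 + 456
= 486

a_77 = 486


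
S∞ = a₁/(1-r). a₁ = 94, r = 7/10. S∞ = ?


S∞ = a₁/(1-r) = 94/(1 - 7/10)
= 94/(3/10)
= 940/3

S∞ = 940/3


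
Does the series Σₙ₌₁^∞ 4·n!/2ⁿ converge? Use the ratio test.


aₙ = 4·n!/2^n
a_{n+1}/aₙ = (n+1)!/2^(n+1) × 2^n/n!  (constant 4 cancels)
= (n+1)/2
L = lim(n→∞) (n+1)/2 = ∞
L > 1 → series DIVERGES

Diverges (ratio test: L = ∞ > 1)


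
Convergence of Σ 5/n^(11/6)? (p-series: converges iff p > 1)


p-series test: Σ c/n^p converges if p > 1, diverges if p ≤ 1 (constant c > 0 doesn't affect convergence).
p = 11/6
11/6 > 1 → CONVERGES

Converges (p = 11/6 > 1)


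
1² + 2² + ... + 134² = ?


n = 134
n(n+1)(2n+1)/6 = 134×135×269/6
= 4866210/6 = 811035

Σk² = 811035


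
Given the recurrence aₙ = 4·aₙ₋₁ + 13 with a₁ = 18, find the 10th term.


Computing step by step:
a_1 = 18
a_2 = 85
a_3 = 353
a_4 = 1425
a_5 = 5713
a_6 = 22865
a_7 = 91473
a_8 = 365905
a_9 = 1463633
a_10 = 5854545


a_10 = 5854545


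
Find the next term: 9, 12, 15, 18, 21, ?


Pattern: arithmetic (d=3)
Terms: 9, 12, 15, 18, 21
Next term = 24

Next term = 24


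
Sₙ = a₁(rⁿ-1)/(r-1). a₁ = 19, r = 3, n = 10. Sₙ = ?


Sₙ = 19×(3^10 - 1)/(3 - 1)
= 19×(59049 - 1)/2
= 19×59048/2
= 560956

S_10 = 560956


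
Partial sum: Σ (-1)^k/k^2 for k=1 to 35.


S = -1 + 1/4 - 1/9 + 1/16 - 1/25 + 1/36 - 1/49 + 1/64 ± ...
= -0.8229
(Full series converges to -π²/12 ≈ -0.8225)

S_35 = -0.8229


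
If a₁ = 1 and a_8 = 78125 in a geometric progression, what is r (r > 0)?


r^(n-1) = aₙ/a₁
r^7 = 78125/1 = 78125
r = 78125^(1/7)
= 5

r = 5


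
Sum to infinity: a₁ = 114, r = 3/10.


S∞ = a₁/(1-r) = 114/(1 - 3/10)
= 114/(7/10)
= 1140/7

S∞ = 1140/7


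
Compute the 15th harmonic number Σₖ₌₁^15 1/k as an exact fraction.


H_15 = 1/1 + 1/2 + 1/3 + ... + 1/15
= 1195757/360360
≈ 3.3182

H_15 = 1195757/360360 ≈ 3.3182


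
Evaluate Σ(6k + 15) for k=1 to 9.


Σ(6k+15) = 6·Σk + 15·n
= 6·45 + 15·9
= 270 + 135 = 405

Σ = 405


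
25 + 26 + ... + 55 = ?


Σₖ₌25^55 k = Σₖ₌₁^55 k − Σₖ₌₁^24 k
= 55·56/2 − 24·25/2
= 1540 − 300 = 1240

Σk = 1240


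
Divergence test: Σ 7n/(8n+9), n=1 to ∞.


lim(n→∞) 7n/(8n+9) = 7/8 = 7/8  (divide numerator and denominator by n)
lim aₙ = 7/8 ≠ 0 → series DIVERGES

Diverges (lim aₙ = 7/8 ≠ 0)


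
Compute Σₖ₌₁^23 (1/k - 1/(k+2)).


Telescoping with gap 2: two head and two tail terms survive.
= (1 + 1/2) - (1/24 + 1/25)
= 3/2 - 1/24 - 1/25 = 851/600

Sum = 851/600


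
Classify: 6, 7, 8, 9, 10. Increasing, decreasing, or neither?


Differences: 1, 1, 1, 1
All differences > 0 → strictly INCREASING

Monotonically increasing


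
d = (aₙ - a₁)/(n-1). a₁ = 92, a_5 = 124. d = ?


d = (aₙ - a₁)/(n-1)
= (124 - 92)/(5-1)
= 32/4 = 8

d = 8


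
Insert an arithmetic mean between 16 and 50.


AM = (16 + 50)/2 = 66/2 = 33

AM = 33


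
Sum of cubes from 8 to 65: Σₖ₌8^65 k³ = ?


Σₖ₌8^65 k³ = [65·66/2]² − [7·8/2]²
= 4601025 − 784 = 4600241

Σk³ = 4600241


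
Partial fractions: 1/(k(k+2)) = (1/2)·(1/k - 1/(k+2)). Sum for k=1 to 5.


1/(k(k+2)) = (1/2)·(1/k - 1/(k+2)) (partial fractions)
Telescoping: Σ = (1/2)·(1 + 1/2 - 1/6 - 1/7) = 25/42

Sum = 25/42


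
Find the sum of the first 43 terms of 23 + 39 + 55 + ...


aₙ = 23 + (43-1)×16 = 695
Sₙ = n(a₁+aₙ)/2 = 43×(23+695)/2
= 43×718/2 = 15437

S_43 = 15437


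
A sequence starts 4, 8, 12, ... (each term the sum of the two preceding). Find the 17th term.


Computing iteratively: 4, 8, 12, 20, 32, 52, 84, 136, 220, 356, 576, 932, ...
a_17 = 10336

a_17 = 10336


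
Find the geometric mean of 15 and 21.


GM = √(15×21) = √315 = 17.7482

GM = 17.7482


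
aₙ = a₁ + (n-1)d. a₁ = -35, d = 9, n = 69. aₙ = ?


aₙ = a₁ + (n-1)d
= -35 + (69-1)×9
= -35 + 612
= 577

a_69 = 577


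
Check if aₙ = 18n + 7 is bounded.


aₙ = 18n + 7 → as n→∞, aₙ→∞
No finite upper bound exists
The sequence is UNBOUNDED

Unbounded (aₙ → ∞ as n → ∞)


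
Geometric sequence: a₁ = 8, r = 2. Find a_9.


aₙ = a₁·r^(n-1)
= 8×2^8
= 8×256
= 2048

a_9 = 2048


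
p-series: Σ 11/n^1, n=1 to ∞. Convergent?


p-series test: Σ c/n^p converges if p > 1, diverges if p ≤ 1 (constant c > 0 doesn't affect convergence).
p = 1
1 ≤ 1 → DIVERGES

Diverges (p = 1 ≤ 1)


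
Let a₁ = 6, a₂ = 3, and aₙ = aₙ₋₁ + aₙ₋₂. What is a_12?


Computing iteratively: 6, 3, 9, 12, 21, 33, 54, 87, 141, 228, 369, 597
a_12 = 597

a_12 = 597


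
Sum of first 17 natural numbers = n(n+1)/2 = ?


n(n+1)/2 = 17×18/2 = 306/2 = 153

Σk = 153


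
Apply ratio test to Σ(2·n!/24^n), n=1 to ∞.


aₙ = 2·n!/24^n
a_{n+1}/aₙ = (n+1)!/24^(n+1) × 24^n/n!  (constant 2 cancels)
= (n+1)/24
L = lim(n→∞) (n+1)/24 = ∞
L > 1 → series DIVERGES

Diverges (ratio test: L = ∞ > 1)


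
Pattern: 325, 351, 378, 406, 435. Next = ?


Pattern: triangular numbers: n(n+1)/2
Terms: 325, 351, 378, 406, 435
Next term = 465

Next term = 465


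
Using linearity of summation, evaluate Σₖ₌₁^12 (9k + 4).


Σ(9k+4) = 9·Σk + 4·n
= 9·78 + 4·12
= 702 + 48 = 750

Σ = 750


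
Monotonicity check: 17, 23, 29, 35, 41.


Differences: 6, 6, 6, 6
All differences > 0 → strictly INCREASING

Monotonically increasing


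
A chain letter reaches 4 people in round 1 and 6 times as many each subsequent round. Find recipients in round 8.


aₙ = a₁·r^(n-1)
= 4×6^7
= 4×279936
= 1119744

a_8 = 1119744


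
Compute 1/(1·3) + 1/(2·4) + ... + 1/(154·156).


1/(k(k+2)) = (1/2)·(1/k - 1/(k+2)) (partial fractions)
Telescoping: Σ = (1/2)·(1 + 1/2 - 1/155 - 1/156) = 35959/48360

Sum = 35959/48360


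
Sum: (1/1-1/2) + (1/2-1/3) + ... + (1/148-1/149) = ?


Telescoping: adjacent terms cancel.
= 1/1 - 1/149
= 1 - 1/149 = 148/149

Sum = 148/149


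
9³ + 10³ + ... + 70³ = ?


Σₖ₌9^70 k³ = [70·71/2]² − [8·9/2]²
= 6175225 − 1296 = 6173929

Σk³ = 6173929


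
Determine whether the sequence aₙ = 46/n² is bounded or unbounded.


a₁ = 46, a₂ = 46/4, a₃ = 46/9, ...
0 < aₙ ≤ 46 for all n ≥ 1
The sequence IS bounded

Bounded (0 < aₙ ≤ 46)


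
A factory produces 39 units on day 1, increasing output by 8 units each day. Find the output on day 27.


aₙ = a₁ + (n-1)d
= 39 + (27-1)×8
= 39 + 208
= 247

a_27 = 247


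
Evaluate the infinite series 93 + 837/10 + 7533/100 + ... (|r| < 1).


S∞ = a₁/(1-r) = 93/(1 - 9/10)
= 93/(1/10)
= 930

S∞ = 930


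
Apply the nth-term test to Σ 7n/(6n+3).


lim(n→∞) 7n/(6n+3) = 7/6 = 7/6  (divide numerator and denominator by n)
lim aₙ = 7/6 ≠ 0 → series DIVERGES

Diverges (lim aₙ = 7/6 ≠ 0)


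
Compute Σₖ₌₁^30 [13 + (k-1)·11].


aₙ = 13 + (30-1)×11 = 332
Sₙ = n(a₁+aₙ)/2 = 30×(13+332)/2
= 30×345/2 = 5175

S_30 = 5175


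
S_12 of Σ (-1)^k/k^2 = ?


S = -1 + 1/4 - 1/9 + 1/16 - 1/25 + 1/36 - 1/49 + 1/64 ± ...
= -0.8193
(Full series converges to -π²/12 ≈ -0.8225)

S_12 = -0.8193


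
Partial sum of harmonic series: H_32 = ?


H_32 = 1/1 + 1/2 + 1/3 + ... + 1/32
= 586061125622639/144403552893600
≈ 4.0585

H_32 = 586061125622639/144403552893600 ≈ 4.0585


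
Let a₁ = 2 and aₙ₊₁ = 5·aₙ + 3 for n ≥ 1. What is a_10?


Computing step by step:
a_1 = 2
a_2 = 13
a_3 = 68
a_4 = 343
a_5 = 1718
a_6 = 8593
a_7 = 42968
a_8 = 214843
a_9 = 1074218
a_10 = 5371093


a_10 = 5371093


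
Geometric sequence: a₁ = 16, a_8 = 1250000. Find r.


r^(n-1) = aₙ/a₁
r^7 = 1250000/16 = 78125
r = 78125^(1/7)
= 5

r = 5


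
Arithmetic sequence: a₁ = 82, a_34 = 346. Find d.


d = (aₙ - a₁)/(n-1)
= (346 - 82)/(34-1)
= 264/33 = 8

d = 8


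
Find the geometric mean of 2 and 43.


GM = √(2×43) = √86 = 9.2736

GM = 9.2736


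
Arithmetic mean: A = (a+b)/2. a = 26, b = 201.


AM = (26 + 201)/2 = 227/2 = 113.5

AM = 113.5


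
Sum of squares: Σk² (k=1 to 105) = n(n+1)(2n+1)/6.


n = 105
n(n+1)(2n+1)/6 = 105×106×211/6
= 2348430/6 = 391405

Σk² = 391405


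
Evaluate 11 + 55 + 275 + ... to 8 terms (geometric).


Sₙ = 11×(5^8 - 1)/(5 - 1)
= 11×(390625 - 1)/4
= 11×390624/4
= 1074216

S_8 = 1074216


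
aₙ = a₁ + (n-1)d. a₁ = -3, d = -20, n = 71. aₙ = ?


aₙ = a₁ + (n-1)d
= -3 + (71-1)×-20
= -3 - 1400
= -1403

a_71 = -1403


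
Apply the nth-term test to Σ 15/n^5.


lim(n→∞) 15/n^5 = 0
lim aₙ = 0 → nth-term test is INCONCLUSIVE
(Need other tests; this is actually a convergent p-series with p=5 > 1)

Inconclusive (lim aₙ = 0; need another test)


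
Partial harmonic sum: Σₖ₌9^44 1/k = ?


Σₖ₌9^44 1/k = 1/9 + 1/10 + 1/11 + ... + 1/44
= 15588182086317806089/9419588158802421600
≈ 1.6549

Sum = 15588182086317806089/9419588158802421600 ≈ 1.6549


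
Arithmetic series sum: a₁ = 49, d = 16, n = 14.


aₙ = 49 + (14-1)×16 = 257
Sₙ = n(a₁+aₙ)/2 = 14×(49+257)/2
= 14×306/2 = 2142

S_14 = 2142


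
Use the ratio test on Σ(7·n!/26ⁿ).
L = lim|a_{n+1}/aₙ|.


aₙ = 7·n!/26^n
a_{n+1}/aₙ = (n+1)!/26^(n+1) × 26^n/n!  (constant 7 cancels)
= (n+1)/26
L = lim(n→∞) (n+1)/26 = ∞
L > 1 → series DIVERGES

Diverges (ratio test: L = ∞ > 1)


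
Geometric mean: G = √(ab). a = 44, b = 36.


GM = √(44×36) = √1584 = 39.7995

GM = 39.7995


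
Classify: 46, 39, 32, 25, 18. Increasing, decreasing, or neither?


Differences: -7, -7, -7, -7
All differences < 0 → strictly DECREASING

Monotonically decreasing


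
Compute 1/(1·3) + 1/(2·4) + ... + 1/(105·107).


1/(k(k+2)) = (1/2)·(1/k - 1/(k+2)) (partial fractions)
Telescoping: Σ = (1/2)·(1 + 1/2 - 1/106 - 1/107) = 4200/5671

Sum = 4200/5671


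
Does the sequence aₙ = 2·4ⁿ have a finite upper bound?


aₙ = 2·4ⁿ → as n→∞, aₙ→∞ (since base 4 > 1)
No finite upper bound exists
The sequence is UNBOUNDED

Unbounded (aₙ → ∞ as n → ∞)


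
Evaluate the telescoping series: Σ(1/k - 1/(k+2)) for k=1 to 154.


Telescoping with gap 2: two head and two tail terms survive.
= (1 + 1/2) - (1/155 + 1/156)
= 3/2 - 1/155 - 1/156 = 35959/24180

Sum = 35959/24180


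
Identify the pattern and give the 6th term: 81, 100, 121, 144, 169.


Pattern: perfect squares: n²
Terms: 81, 100, 121, 144, 169
Next term = 196

Next term = 196


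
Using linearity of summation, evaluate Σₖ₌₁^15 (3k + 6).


Σ(3k+6) = 3·Σk + 6·n
= 3·120 + 6·15
= 360 + 90 = 450

Σ = 450


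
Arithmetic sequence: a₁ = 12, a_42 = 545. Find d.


d = (aₙ - a₁)/(n-1)
= (545 - 12)/(42-1)
= 533/41 = 13

d = 13


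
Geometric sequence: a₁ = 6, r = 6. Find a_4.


aₙ = a₁·r^(n-1)
= 6×6^3
= 6×216
= 1296

a_4 = 1296


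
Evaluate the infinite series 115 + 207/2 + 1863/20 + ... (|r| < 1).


S∞ = a₁/(1-r) = 115/(1 - 9/10)
= 115/(1/10)
= 1150

S∞ = 1150


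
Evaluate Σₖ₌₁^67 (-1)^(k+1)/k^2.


S = 1 - 1/4 + 1/9 - 1/16 + 1/25 - 1/36 + 1/49 - 1/64 ± ...
= 0.8226
(Full series converges to +π²/12 ≈ +0.8225)

S_67 = 0.8226


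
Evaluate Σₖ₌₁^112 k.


n(n+1)/2 = 112×113/2 = 12656/2 = 6328

Σk = 6328


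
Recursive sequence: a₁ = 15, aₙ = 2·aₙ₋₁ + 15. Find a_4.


Computing step by step:
a_1 = 15
a_2 = 45
a_3 = 105
a_4 = 225


a_4 = 225


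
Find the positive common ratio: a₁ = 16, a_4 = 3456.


r^(n-1) = aₙ/a₁
r^3 = 3456/16 = 216
r = 216^(1/3)
= 6

r = 6


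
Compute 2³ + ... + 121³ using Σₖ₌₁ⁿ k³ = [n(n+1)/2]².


Σₖ₌2^121 k³ = [121·122/2]² − [1·2/2]²
= 54479161 − 1 = 54479160

Σk³ = 54479160


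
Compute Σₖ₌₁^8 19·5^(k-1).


Sₙ = 19×(5^8 - 1)/(5 - 1)
= 19×(390625 - 1)/4
= 19×390624/4
= 1855464

S_8 = 1855464


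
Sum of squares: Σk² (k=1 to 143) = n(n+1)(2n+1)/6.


n = 143
n(n+1)(2n+1)/6 = 143×144×287/6
= 5909904/6 = 984984

Σk² = 984984


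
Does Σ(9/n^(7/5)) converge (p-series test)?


p-series test: Σ c/n^p converges if p > 1, diverges if p ≤ 1 (constant c > 0 doesn't affect convergence).
p = 7/5
7/5 > 1 → CONVERGES

Converges (p = 7/5 > 1)


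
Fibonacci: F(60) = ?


Fibonacci sequence: 1, 1, 2, 3, 5, 8, 13, 21, 34, 55, 89, ...
F(60) = 1548008755920

F(60) = 1548008755920


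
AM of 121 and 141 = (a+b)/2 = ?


AM = (121 + 141)/2 = 262/2 = 131

AM = 131


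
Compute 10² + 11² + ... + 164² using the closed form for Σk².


Σₖ₌10^164 k² = Σₖ₌₁^164 k² − Σₖ₌₁^9 k²
= 164·165·329/6 − 9·10·19/6
= 1483790 − 285 = 1483505

Σk² = 1483505


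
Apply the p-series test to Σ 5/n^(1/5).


p-series test: Σ c/n^p converges if p > 1, diverges if p ≤ 1 (constant c > 0 doesn't affect convergence).
p = 1/5
1/5 ≤ 1 → DIVERGES

Diverges (p = 1/5 ≤ 1)


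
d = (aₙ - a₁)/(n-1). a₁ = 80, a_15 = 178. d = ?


d = (aₙ - a₁)/(n-1)
= (178 - 80)/(15-1)
= 98/14 = 7

d = 7


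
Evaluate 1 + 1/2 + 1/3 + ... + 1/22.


H_22 = 1/1 + 1/2 + 1/3 + ... + 1/22
= 19093197/5173168
≈ 3.6908

H_22 = 19093197/5173168 ≈ 3.6908


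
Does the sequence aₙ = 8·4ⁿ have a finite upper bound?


aₙ = 8·4ⁿ → as n→∞, aₙ→∞ (since base 4 > 1)
No finite upper bound exists
The sequence is UNBOUNDED

Unbounded (aₙ → ∞ as n → ∞)


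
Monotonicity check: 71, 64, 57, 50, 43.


Differences: -7, -7, -7, -7
All differences < 0 → strictly DECREASING

Monotonically decreasing


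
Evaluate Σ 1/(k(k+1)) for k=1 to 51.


1/(k(k+1)) = 1/k - 1/(k+1) (partial fractions)
Telescoping: Σ = 1 - 1/52 = 51/52

Sum = 51/52


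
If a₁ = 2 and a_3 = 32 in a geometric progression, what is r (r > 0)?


r^(n-1) = aₙ/a₁
r^2 = 32/2 = 16
r = 16^(1/2)
= ±4; taking r > 0 gives r = 4

r = 4


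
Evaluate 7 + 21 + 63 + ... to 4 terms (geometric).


Sₙ = 7×(3^4 - 1)/(3 - 1)
= 7×(81 - 1)/2
= 7×80/2
= 280

S_4 = 280


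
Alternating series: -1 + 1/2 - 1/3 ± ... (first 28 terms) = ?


S = -1 + 1/2 - 1/3 + 1/4 - 1/5 + 1/6 - 1/7 + 1/8 ± ...
= -0.6756
(Full series converges to -ln(2) ≈ -0.6931)

S_28 = -0.6756


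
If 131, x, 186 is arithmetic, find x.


AM = (131 + 186)/2 = 317/2 = 158.5

AM = 158.5


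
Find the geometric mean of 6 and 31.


GM = √(6×31) = √186 = 13.6382

GM = 13.6382


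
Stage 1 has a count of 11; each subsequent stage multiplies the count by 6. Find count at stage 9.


aₙ = a₁·r^(n-1)
= 11×6^8
= 11×1679616
= 18475776

a_9 = 18475776


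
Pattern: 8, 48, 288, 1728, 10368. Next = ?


Pattern: geometric (r=6)
Terms: 8, 48, 288, 1728, 10368
Next term = 62208

Next term = 62208


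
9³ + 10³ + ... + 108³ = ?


Σₖ₌9^108 k³ = [108·109/2]² − [8·9/2]²
= 34644996 − 1296 = 34643700

Σk³ = 34643700


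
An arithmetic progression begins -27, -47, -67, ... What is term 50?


aₙ = a₁ + (n-1)d
= -27 + (50-1)×-20
= -27 - 980
= -1007

a_50 = -1007


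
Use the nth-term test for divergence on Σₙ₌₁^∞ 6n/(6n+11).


lim(n→∞) 6n/(6n+11) = 6/6 = 1  (divide numerator and denominator by n)
lim aₙ = 1 ≠ 0 → series DIVERGES

Diverges (lim aₙ = 1 ≠ 0)


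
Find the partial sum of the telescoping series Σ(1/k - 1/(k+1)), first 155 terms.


Telescoping: adjacent terms cancel.
= 1/1 - 1/156
= 1 - 1/156 = 155/156

Sum = 155/156


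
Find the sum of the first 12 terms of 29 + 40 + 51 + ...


aₙ = 29 + (12-1)×11 = 150
Sₙ = n(a₁+aₙ)/2 = 12×(29+150)/2
= 12×179/2 = 1074

S_12 = 1074


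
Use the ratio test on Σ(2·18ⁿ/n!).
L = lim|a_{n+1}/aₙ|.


aₙ = 2·18^n/n!
a_{n+1}/aₙ = 18^(n+1)/(n+1)! × n!/18^n  (constant 2 cancels)
= 18/(n+1)
L = lim(n→∞) 18/(n+1) = 0
L < 1 → series CONVERGES

Converges (ratio test: L = 0 < 1)


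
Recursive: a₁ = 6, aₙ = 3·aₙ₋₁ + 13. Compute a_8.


Computing step by step:
a_1 = 6
a_2 = 31
a_3 = 106
a_4 = 331
a_5 = 1006
a_6 = 3031
a_7 = 9106
a_8 = 27331


a_8 = 27331


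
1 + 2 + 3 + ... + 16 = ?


n(n+1)/2 = 16×17/2 = 272/2 = 136

Σk = 136


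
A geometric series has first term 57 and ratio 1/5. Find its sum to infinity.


S∞ = a₁/(1-r) = 57/(1 - 1/5)
= 57/(4/5)
= 285/4

S∞ = 285/4


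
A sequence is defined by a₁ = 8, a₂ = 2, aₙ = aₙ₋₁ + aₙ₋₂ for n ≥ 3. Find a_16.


Computing iteratively: 8, 2, 10, 12, 22, 34, 56, 90, 146, 236, 382, 618, ...
a_16 = 4236

a_16 = 4236


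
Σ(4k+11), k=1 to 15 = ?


Σ(4k+11) = 4·Σk + 11·n
= 4·120 + 11·15
= 480 + 165 = 645

Σ = 645


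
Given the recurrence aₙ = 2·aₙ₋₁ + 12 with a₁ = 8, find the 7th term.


Computing step by step:
a_1 = 8
a_2 = 28
a_3 = 68
a_4 = 148
a_5 = 308
a_6 = 628
a_7 = 1268


a_7 = 1268


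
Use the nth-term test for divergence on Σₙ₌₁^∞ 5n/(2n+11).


lim(n→∞) 5n/(2n+11) = 5/2 = 5/2  (divide numerator and denominator by n)
lim aₙ = 5/2 ≠ 0 → series DIVERGES

Diverges (lim aₙ = 5/2 ≠ 0)


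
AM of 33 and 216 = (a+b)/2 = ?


AM = (33 + 216)/2 = 249/2 = 124.5

AM = 124.5


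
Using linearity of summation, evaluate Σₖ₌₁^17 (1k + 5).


Σ(1k+5) = 1·Σk + 5·n
= 1·153 + 5·17
= 153 + 85 = 238

Σ = 238


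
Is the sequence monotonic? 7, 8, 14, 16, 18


Differences: 1, 6, 2, 2
All differences > 0 → strictly INCREASING

Monotonically increasing


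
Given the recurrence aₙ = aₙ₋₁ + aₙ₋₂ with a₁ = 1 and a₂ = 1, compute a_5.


Computing iteratively: 1, 1, 2, 3, 5
a_5 = 5

a_5 = 5


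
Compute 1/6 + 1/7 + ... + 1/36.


Σₖ₌6^36 1/k = 1/6 + 1/7 + 1/8 + ... + 1/36
= 24827248546189/13127595717600
≈ 1.8912

Sum = 24827248546189/13127595717600 ≈ 1.8912


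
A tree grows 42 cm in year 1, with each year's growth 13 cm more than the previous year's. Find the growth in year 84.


aₙ = a₁ + (n-1)d
= 42 + (84-1)×13
= 42 + 1079
= 1121

a_84 = 1121


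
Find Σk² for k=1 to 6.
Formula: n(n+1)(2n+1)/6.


n = 6
n(n+1)(2n+1)/6 = 6×7×13/6
= 546/6 = 91

Σk² = 91


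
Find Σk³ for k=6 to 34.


Σₖ₌6^34 k³ = [34·35/2]² − [5·6/2]²
= 354025 − 225 = 353800

Σk³ = 353800


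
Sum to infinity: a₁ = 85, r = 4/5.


S∞ = a₁/(1-r) = 85/(1 - 4/5)
= 85/(1/5)
= 425

S∞ = 425


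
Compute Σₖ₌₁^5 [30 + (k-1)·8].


aₙ = 30 + (5-1)×8 = 62
Sₙ = n(a₁+aₙ)/2 = 5×(30+62)/2
= 5×92/2 = 230

S_5 = 230


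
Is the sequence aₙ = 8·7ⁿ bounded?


aₙ = 8·7ⁿ → as n→∞, aₙ→∞ (since base 7 > 1)
No finite upper bound exists
The sequence is UNBOUNDED

Unbounded (aₙ → ∞ as n → ∞)


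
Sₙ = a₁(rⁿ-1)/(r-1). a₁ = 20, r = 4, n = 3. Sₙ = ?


Sₙ = 20×(4^3 - 1)/(4 - 1)
= 20×(64 - 1)/3
= 20×63/3
= 420

S_3 = 420


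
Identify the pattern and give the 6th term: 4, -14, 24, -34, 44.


Pattern: alternating sign, magnitude arithmetic (d=10)
Terms: 4, -14, 24, -34, 44
Next term = -54

Next term = -54


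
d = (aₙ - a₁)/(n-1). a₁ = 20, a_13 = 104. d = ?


d = (aₙ - a₁)/(n-1)
= (104 - 20)/(13-1)
= 84/12 = 7

d = 7


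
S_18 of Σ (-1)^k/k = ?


S = -1 + 1/2 - 1/3 + 1/4 - 1/5 + 1/6 - 1/7 + 1/8 ± ...
= -0.6661
(Full series converges to -ln(2) ≈ -0.6931)

S_18 = -0.6661


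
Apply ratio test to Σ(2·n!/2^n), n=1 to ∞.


aₙ = 2·n!/2^n
a_{n+1}/aₙ = (n+1)!/2^(n+1) × 2^n/n!  (constant 2 cancels)
= (n+1)/2
L = lim(n→∞) (n+1)/2 = ∞
L > 1 → series DIVERGES

Diverges (ratio test: L = ∞ > 1)


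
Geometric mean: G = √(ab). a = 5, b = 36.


GM = √(5×36) = √180 = 13.4164

GM = 13.4164


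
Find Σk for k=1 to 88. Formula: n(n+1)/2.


n(n+1)/2 = 88×89/2 = 7832/2 = 3916

Σk = 3916


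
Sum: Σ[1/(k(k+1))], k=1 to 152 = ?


1/(k(k+1)) = 1/k - 1/(k+1) (partial fractions)
Telescoping: Σ = 1 - 1/153 = 152/153

Sum = 152/153


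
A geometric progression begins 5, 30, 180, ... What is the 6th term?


aₙ = a₁·r^(n-1)
= 5×6^5
= 5×7776
= 38880

a_6 = 38880


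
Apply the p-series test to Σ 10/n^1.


p-series test: Σ c/n^p converges if p > 1, diverges if p ≤ 1 (constant c > 0 doesn't affect convergence).
p = 1
1 ≤ 1 → DIVERGES

Diverges (p = 1 ≤ 1)


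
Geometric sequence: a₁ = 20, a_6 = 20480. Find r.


r^(n-1) = aₙ/a₁
r^5 = 20480/20 = 1024
r = 1024^(1/5)
= 4

r = 4


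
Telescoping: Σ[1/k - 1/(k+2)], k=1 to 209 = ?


Telescoping with gap 2: two head and two tail terms survive.
= (1 + 1/2) - (1/210 + 1/211)
= 3/2 - 1/210 - 1/211 = 33022/22155

Sum = 33022/22155


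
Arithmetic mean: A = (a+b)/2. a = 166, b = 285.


AM = (166 + 285)/2 = 451/2 = 225.5

AM = 225.5


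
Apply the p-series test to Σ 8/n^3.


p-series test: Σ c/n^p converges if p > 1, diverges if p ≤ 1 (constant c > 0 doesn't affect convergence).
p = 3
3 > 1 → CONVERGES

Converges (p = 3 > 1)


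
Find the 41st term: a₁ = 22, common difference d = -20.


aₙ = a₁ + (n-1)d
= 22 + (41-1)×-20
= 22 - 800
= -778

a_41 = -778


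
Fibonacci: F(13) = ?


Fibonacci sequence: 1, 1, 2, 3, 5, 8, 13, 21, 34, 55, 89, ...
F(13) = 233

F(13) = 233


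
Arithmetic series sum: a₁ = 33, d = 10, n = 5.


aₙ = 33 + (5-1)×10 = 73
Sₙ = n(a₁+aₙ)/2 = 5×(33+73)/2
= 5×106/2 = 265

S_5 = 265


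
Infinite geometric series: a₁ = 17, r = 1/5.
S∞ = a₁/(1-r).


S∞ = a₁/(1-r) = 17/(1 - 1/5)
= 17/(4/5)
= 85/4

S∞ = 85/4


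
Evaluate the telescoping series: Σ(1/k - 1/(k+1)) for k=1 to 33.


Telescoping: adjacent terms cancel.
= 1/1 - 1/34
= 1 - 1/34 = 33/34

Sum = 33/34


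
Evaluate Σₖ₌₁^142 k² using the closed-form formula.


n = 142
n(n+1)(2n+1)/6 = 142×143×285/6
= 5787210/6 = 964535

Σk² = 964535


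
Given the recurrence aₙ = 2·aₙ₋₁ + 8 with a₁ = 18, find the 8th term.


Computing step by step:
a_1 = 18
a_2 = 44
a_3 = 96
a_4 = 200
a_5 = 408
a_6 = 824
a_7 = 1656
a_8 = 3320


a_8 = 3320


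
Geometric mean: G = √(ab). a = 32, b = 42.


GM = √(32×42) = √1344 = 36.6606

GM = 36.6606


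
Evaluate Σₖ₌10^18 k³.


Σₖ₌10^18 k³ = [18·19/2]² − [9·10/2]²
= 29241 − 2025 = 27216

Σk³ = 27216


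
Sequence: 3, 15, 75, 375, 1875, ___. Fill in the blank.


Pattern: geometric (r=5)
Terms: 3, 15, 75, 375, 1875
Next term = 9375

Next term = 9375


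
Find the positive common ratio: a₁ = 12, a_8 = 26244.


r^(n-1) = aₙ/a₁
r^7 = 26244/12 = 2187
r = 2187^(1/7)
= 3

r = 3


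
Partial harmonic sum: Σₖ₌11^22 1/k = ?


Σₖ₌11^22 1/k = 1/11 + 1/12 + 1/13 + ... + 1/22
= 177351847/232792560
≈ 0.7618

Sum = 177351847/232792560 ≈ 0.7618


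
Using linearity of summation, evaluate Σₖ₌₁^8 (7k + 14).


Σ(7k+14) = 7·Σk + 14·n
= 7·36 + 14·8
= 252 + 112 = 364

Σ = 364


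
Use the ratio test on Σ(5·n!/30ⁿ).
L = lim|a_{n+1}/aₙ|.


aₙ = 5·n!/30^n
a_{n+1}/aₙ = (n+1)!/30^(n+1) × 30^n/n!  (constant 5 cancels)
= (n+1)/30
L = lim(n→∞) (n+1)/30 = ∞
L > 1 → series DIVERGES

Diverges (ratio test: L = ∞ > 1)


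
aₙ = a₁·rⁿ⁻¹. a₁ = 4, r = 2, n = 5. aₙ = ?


aₙ = a₁·r^(n-1)
= 4×2^4
= 4×16
= 64

a_5 = 64


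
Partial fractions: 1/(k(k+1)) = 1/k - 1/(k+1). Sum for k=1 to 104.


1/(k(k+1)) = 1/k - 1/(k+1) (partial fractions)
Telescoping: Σ = 1 - 1/105 = 104/105

Sum = 104/105


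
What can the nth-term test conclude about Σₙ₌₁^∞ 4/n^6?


lim(n→∞) 4/n^6 = 0
lim aₙ = 0 → nth-term test is INCONCLUSIVE
(Need other tests; this is actually a convergent p-series with p=6 > 1)

Inconclusive (lim aₙ = 0; need another test)


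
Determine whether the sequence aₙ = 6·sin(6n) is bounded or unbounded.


For all n, -1 ≤ sin(6n) ≤ 1, so -6 ≤ 6·sin(6n) ≤ 6
Lower bound: -6, Upper bound: 6
The sequence IS bounded

Bounded (-6 ≤ aₙ ≤ 6)


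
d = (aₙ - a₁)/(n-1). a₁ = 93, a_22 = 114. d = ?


d = (aₙ - a₁)/(n-1)
= (114 - 93)/(22-1)
= 21/21 = 1

d = 1


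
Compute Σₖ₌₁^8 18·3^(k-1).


Sₙ = 18×(3^8 - 1)/(3 - 1)
= 18×(6561 - 1)/2
= 18×6560/2
= 59040

S_8 = 59040


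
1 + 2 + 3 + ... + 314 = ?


n(n+1)/2 = 314×315/2 = 98910/2 = 49455

Σk = 49455


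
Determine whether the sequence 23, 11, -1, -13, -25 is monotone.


Differences: -12, -12, -12, -12
All differences < 0 → strictly DECREASING

Monotonically decreasing


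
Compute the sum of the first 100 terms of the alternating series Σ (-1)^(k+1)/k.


S = 1 - 1/2 + 1/3 - 1/4 + 1/5 - 1/6 + 1/7 - 1/8 ± ...
= 0.6882
(Full series converges to +ln(2) ≈ +0.6931)

S_100 = 0.6882


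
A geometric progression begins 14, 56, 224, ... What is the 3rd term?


aₙ = a₁·r^(n-1)
= 14×4^2
= 14×16
= 224

a_3 = 224


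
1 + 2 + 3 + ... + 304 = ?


n(n+1)/2 = 304×305/2 = 92720/2 = 46360

Σk = 46360


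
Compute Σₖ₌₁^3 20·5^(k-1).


Sₙ = 20×(5^3 - 1)/(5 - 1)
= 20×(125 - 1)/4
= 20×124/4
= 620

S_3 = 620


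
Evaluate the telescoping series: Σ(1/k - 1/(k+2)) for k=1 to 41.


Telescoping with gap 2: two head and two tail terms survive.
= (1 + 1/2) - (1/42 + 1/43)
= 3/2 - 1/42 - 1/43 = 1312/903

Sum = 1312/903


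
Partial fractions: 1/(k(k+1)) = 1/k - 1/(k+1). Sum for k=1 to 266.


1/(k(k+1)) = 1/k - 1/(k+1) (partial fractions)
Telescoping: Σ = 1 - 1/267 = 266/267

Sum = 266/267


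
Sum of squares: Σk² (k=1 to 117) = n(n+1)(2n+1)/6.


n = 117
n(n+1)(2n+1)/6 = 117×118×235/6
= 3244410/6 = 540735

Σk² = 540735


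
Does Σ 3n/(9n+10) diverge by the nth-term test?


lim(n→∞) 3n/(9n+10) = 3/9 = 1/3  (divide numerator and denominator by n)
lim aₙ = 1/3 ≠ 0 → series DIVERGES

Diverges (lim aₙ = 1/3 ≠ 0)


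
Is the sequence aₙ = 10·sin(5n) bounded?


For all n, -1 ≤ sin(5n) ≤ 1, so -10 ≤ 10·sin(5n) ≤ 10
Lower bound: -10, Upper bound: 10
The sequence IS bounded

Bounded (-10 ≤ aₙ ≤ 10)


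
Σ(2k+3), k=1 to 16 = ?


Σ(2k+3) = 2·Σk + 3·n
= 2·136 + 3·16
= 272 + 48 = 320

Σ = 320


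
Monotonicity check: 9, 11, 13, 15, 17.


Differences: 2, 2, 2, 2
All differences > 0 → strictly INCREASING

Monotonically increasing


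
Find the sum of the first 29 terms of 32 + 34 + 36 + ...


aₙ = 32 + (29-1)×2 = 88
Sₙ = n(a₁+aₙ)/2 = 29×(32+88)/2
= 29×120/2 = 1740

S_29 = 1740


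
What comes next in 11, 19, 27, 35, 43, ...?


Pattern: arithmetic (d=8)
Terms: 11, 19, 27, 35, 43
Next term = 51

Next term = 51


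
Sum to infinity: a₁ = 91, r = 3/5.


S∞ = a₁/(1-r) = 91/(1 - 3/5)
= 91/(2/5)
= 455/2

S∞ = 455/2


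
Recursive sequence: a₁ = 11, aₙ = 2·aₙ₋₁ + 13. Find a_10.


Computing step by step:
a_1 = 11
a_2 = 35
a_3 = 83
a_4 = 179
a_5 = 371
a_6 = 755
a_7 = 1523
a_8 = 3059
a_9 = 6131
a_10 = 12275


a_10 = 12275


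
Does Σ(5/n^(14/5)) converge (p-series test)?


p-series test: Σ c/n^p converges if p > 1, diverges if p ≤ 1 (constant c > 0 doesn't affect convergence).
p = 14/5
14/5 > 1 → CONVERGES

Converges (p = 14/5 > 1)


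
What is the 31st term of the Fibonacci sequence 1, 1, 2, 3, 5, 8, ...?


Fibonacci sequence: 1, 1, 2, 3, 5, 8, 13, 21, 34, 55, 89, ...
F(31) = 1346269

F(31) = 1346269


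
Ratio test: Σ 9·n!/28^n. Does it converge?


aₙ = 9·n!/28^n
a_{n+1}/aₙ = (n+1)!/28^(n+1) × 28^n/n!  (constant 9 cancels)
= (n+1)/28
L = lim(n→∞) (n+1)/28 = ∞
L > 1 → series DIVERGES

Diverges (ratio test: L = ∞ > 1)


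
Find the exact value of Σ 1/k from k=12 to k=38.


Σₖ₌12^38 1/k = 1/12 + 1/13 + 1/14 + ... + 1/38
= 922056143114129/763275922437600
≈ 1.208

Sum = 922056143114129/763275922437600 ≈ 1.208


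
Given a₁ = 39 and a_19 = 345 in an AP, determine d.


d = (aₙ - a₁)/(n-1)
= (345 - 39)/(19-1)
= 306/18 = 17

d = 17


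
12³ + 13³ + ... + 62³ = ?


Σₖ₌12^62 k³ = [62·63/2]² − [11·12/2]²
= 3814209 − 4356 = 3809853

Σk³ = 3809853


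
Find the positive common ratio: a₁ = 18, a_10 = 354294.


r^(n-1) = aₙ/a₁
r^9 = 354294/18 = 19683
r = 19683^(1/9)
= 3

r = 3


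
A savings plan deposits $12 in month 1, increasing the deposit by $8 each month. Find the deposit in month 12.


aₙ = a₁ + (n-1)d
= 12 + (12-1)×8
= 12 + 88
= 100

a_12 = 100


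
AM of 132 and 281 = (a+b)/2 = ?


AM = (132 + 281)/2 = 413/2 = 206.5

AM = 206.5


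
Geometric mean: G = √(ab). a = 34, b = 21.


GM = √(34×21) = √714 = 26.7208

GM = 26.7208


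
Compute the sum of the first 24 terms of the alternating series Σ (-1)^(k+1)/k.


S = 1 - 1/2 + 1/3 - 1/4 + 1/5 - 1/6 + 1/7 - 1/8 ± ...
= 0.6727
(Full series converges to +ln(2) ≈ +0.6931)

S_24 = 0.6727


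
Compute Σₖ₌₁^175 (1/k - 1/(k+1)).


Telescoping: adjacent terms cancel.
= 1/1 - 1/176
= 1 - 1/176 = 175/176

Sum = 175/176


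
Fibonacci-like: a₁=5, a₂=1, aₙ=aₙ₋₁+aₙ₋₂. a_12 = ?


Computing iteratively: 5, 1, 6, 7, 13, 20, 33, 53, 86, 139, 225, 364
a_12 = 364

a_12 = 364


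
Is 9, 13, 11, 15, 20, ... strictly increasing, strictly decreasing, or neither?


Differences: 4, -2, 4, 5
Difference at position 1 is +4 (> 0) but position 2 is -2 (< 0) — sequence both rises and falls
→ NOT monotonic

Not monotonic


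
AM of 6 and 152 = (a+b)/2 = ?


AM = (6 + 152)/2 = 158/2 = 79

AM = 79


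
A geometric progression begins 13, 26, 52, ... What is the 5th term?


aₙ = a₁·r^(n-1)
= 13×2^4
= 13×16
= 208

a_5 = 208


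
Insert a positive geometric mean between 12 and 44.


GM = √(12×44) = √528 = 22.9783

GM = 22.9783


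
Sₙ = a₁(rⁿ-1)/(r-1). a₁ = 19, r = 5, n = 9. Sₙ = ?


Sₙ = 19×(5^9 - 1)/(5 - 1)
= 19×(1953125 - 1)/4
= 19×1953124/4
= 9277339

S_9 = 9277339


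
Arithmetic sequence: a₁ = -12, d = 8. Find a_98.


aₙ = a₁ + (n-1)d
= -12 + (98-1)×8
= -12 + 776
= 764

a_98 = 764


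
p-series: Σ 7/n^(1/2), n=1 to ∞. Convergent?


p-series test: Σ c/n^p converges if p > 1, diverges if p ≤ 1 (constant c > 0 doesn't affect convergence).
p = 1/2
1/2 ≤ 1 → DIVERGES

Diverges (p = 1/2 ≤ 1)


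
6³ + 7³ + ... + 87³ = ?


Σₖ₌6^87 k³ = [87·88/2]² − [5·6/2]²
= 14653584 − 225 = 14653359

Σk³ = 14653359


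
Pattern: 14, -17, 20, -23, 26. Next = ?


Pattern: alternating sign, magnitude arithmetic (d=3)
Terms: 14, -17, 20, -23, 26
Next term = -29

Next term = -29
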